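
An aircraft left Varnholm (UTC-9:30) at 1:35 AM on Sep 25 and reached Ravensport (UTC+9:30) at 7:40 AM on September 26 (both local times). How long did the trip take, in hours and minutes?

Departure in UTC: 1:35 AM + 9:30 = 11:05 AM on Sep 25.
Arrival in UTC: 7:40 AM − 9:30 = 10:10 PM on Sep 25.
Elapsed = 10:10 PM − 11:05 AM = 11 hours 5 minutes.

11 hours 5 minutes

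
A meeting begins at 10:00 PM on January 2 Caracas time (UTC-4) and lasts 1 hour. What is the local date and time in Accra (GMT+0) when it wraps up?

Convert start to UTC: 10:00 PM + 4:00 = 2:00 AM UTC on Jan 3.
Add 1 hour duration → 3:00 AM UTC.
Accra is UTC+0, so local end time is the same: 3:00 AM on Jan 3.

3:00 AM on January 3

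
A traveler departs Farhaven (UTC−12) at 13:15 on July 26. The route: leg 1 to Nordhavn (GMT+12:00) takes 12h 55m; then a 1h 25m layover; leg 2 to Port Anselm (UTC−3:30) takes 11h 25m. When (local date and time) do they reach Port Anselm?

23:30 on July 27

Convert departure to UTC: 13:15 + 12:00 = 01:15 UTC on Jul 27.
Add 12 hours and 55 minutes leg 1 → 14:10 UTC.
Add 1 hour 25 minutes layover in Nordhavn → 15:35 UTC.
Add 11 hours 25 minutes leg 2 → 03:00 UTC (Jul 28).
Port Anselm is UTC−3:30, so local arrival = 03:00 − 3:30 = 23:30 on Jul 27.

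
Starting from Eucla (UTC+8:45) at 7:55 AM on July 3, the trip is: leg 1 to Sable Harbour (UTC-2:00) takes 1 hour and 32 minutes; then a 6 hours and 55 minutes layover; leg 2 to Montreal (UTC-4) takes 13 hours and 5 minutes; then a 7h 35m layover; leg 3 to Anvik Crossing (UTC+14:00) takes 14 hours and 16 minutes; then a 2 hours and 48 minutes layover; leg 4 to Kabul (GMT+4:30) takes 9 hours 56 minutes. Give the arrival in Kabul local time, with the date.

Convert departure to UTC: 7:55 AM − 8:45 = 11:10 PM UTC on Jul 2.
Add 1 hour 32 minutes leg 1 → 12:42 AM UTC (Jul 3).
Add 6 hours and 55 minutes layover in Sable Harbour → 7:37 AM UTC.
Add 13 hours 5 minutes leg 2 → 8:42 PM UTC.
Add 7 hours 35 minutes layover in Montreal → 4:17 AM UTC (Jul 4).
Add 14 hours and 16 minutes leg 3 → 6:33 PM UTC.
Add 2 hours and 48 minutes layover in Anvik Crossing → 9:21 PM UTC.
Add 9 hours 56 minutes leg 4 → 7:17 AM UTC (Jul 5).
Kabul is UTC+4:30, so local arrival = 7:17 AM + 4:30 = 11:47 AM on Jul 5.

11:47 AM on Jul 5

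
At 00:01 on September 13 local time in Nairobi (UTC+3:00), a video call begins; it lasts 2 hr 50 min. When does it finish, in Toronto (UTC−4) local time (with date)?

Convert start to UTC: 00:01 − 3:00 = 21:01 UTC on Sep 12.
Add 2 hours 50 minutes duration → 23:51 UTC.
Toronto is UTC−4:00, so local end time = 23:51 − 4:00 = 19:51 on Sep 12.

19:51 on September 12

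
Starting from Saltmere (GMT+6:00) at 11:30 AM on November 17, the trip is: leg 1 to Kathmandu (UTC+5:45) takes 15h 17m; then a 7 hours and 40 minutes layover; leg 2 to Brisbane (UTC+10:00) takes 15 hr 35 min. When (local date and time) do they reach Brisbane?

Convert departure to UTC: 11:30 AM − 6:00 = 5:30 AM UTC on Nov 17.
Add 15 hours 17 minutes leg 1 → 8:47 PM UTC.
Add 7 hours and 40 minutes layover in Kathmandu → 4:27 AM UTC (Nov 18).
Add 15 hours 35 minutes leg 2 → 8:02 PM UTC.
Brisbane is UTC+10:00, so local arrival = 8:02 PM + 10:00 = 6:02 AM on Nov 19.

6:02 AM on November 19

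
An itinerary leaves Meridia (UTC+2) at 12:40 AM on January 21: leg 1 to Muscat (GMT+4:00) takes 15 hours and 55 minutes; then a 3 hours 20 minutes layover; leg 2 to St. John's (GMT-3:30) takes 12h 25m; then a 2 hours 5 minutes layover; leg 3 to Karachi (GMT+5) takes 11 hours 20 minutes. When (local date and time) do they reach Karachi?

Convert departure to UTC: 12:40 AM − 2:00 = 10:40 PM UTC on Jan 20.
Add 15 hours 55 minutes leg 1 → 2:35 PM UTC (Jan 21).
Add 3 hours 20 minutes layover in Muscat → 5:55 PM UTC.
Add 12 hours 25 minutes leg 2 → 6:20 AM UTC (Jan 22).
Add 2 hours 5 minutes layover in St. John's → 8:25 AM UTC.
Add 11 hours and 20 minutes leg 3 → 7:45 PM UTC.
Karachi is UTC+5:00, so local arrival = 7:45 PM + 5:00 = 12:45 AM on Jan 23.

12:45 AM on Jan 23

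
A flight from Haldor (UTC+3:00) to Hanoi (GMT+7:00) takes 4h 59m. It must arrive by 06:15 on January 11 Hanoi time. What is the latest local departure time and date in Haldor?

Target arrival in UTC: 06:15 − 7:00 = 23:15 on Jan 10.
Subtract 4 hours 59 minutes → departure 18:16 UTC on Jan 10.
Haldor is UTC+3:00: 18:16 + 3:00 = 21:16 on Jan 10.

21:16 on January 10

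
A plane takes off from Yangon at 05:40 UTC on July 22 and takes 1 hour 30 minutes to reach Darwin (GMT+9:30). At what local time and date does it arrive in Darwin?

Departure is given in UTC: 05:40 on Jul 22.
Add 1 hour and 30 minutes → 07:10 UTC.
Darwin is UTC+9:30: 07:10 + 9:30 = 16:40 on Jul 22.

16:40 on Jul 22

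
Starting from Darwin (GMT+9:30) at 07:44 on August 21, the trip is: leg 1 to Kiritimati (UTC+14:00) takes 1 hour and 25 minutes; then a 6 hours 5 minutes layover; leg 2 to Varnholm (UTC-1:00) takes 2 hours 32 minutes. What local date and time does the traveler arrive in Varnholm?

Convert departure to UTC: 07:44 − 9:30 = 22:14 UTC on Aug 20.
Add 1 hour 25 minutes leg 1 → 23:39 UTC.
Add 6 hours 5 minutes layover in Kiritimati → 05:44 UTC (Aug 21).
Add 2 hours 32 minutes leg 2 → 08:16 UTC.
Varnholm is UTC−1:00, so local arrival = 08:16 − 1:00 = 07:16 on Aug 21.

07:16 on August 21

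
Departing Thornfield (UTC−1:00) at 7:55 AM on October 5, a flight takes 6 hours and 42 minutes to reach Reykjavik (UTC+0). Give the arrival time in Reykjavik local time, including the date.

3:37 PM on October 5

Convert departure to UTC: 7:55 AM + 1:00 = 8:55 AM UTC on Oct 5.
Add 6 hours and 42 minutes travel time → 3:37 PM UTC.
Reykjavik is UTC+0, so local arrival is the same: 3:37 PM on Oct 5.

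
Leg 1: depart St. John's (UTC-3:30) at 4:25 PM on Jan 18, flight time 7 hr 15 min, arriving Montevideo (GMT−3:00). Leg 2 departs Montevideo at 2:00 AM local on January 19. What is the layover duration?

1 hour 50 minutes

Convert departure to UTC: 4:25 PM + 3:30 = 7:55 PM UTC on Jan 18.
Add 7 hours 15 minutes flight time → 3:10 AM UTC (Jan 19).
Montevideo is UTC−3:00, so local arrival = 3:10 AM − 3:00 = 12:10 AM on Jan 19.
Layover = 2:00 AM − 12:10 AM = 1 hour 50 minutes.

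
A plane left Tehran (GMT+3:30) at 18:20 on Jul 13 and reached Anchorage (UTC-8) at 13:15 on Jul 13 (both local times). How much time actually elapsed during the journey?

6 hours 25 minutes

Departure in UTC: 18:20 − 3:30 = 14:50 on Jul 13.
Arrival in UTC: 13:15 + 8:00 = 21:15 on Jul 13.
Elapsed = 21:15 − 14:50 = 6 hours 25 minutes.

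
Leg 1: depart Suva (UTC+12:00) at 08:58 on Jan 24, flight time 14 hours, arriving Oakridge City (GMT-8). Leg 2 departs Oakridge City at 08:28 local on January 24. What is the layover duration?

Convert departure to UTC: 08:58 − 12:00 = 20:58 UTC on Jan 23.
Add 14 hours flight time → 10:58 UTC (Jan 24).
Oakridge City is UTC−8:00, so local arrival = 10:58 − 8:00 = 02:58 on Jan 24.
Layover = 08:28 − 02:58 = 5 hours 30 minutes.

5 hours 30 minutes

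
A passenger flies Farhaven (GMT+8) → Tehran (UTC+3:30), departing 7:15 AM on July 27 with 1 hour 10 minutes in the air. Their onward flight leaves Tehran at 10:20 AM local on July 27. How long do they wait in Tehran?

Convert departure to UTC: 7:15 AM − 8:00 = 11:15 PM UTC on Jul 26.
Add 1 hour and 10 minutes flight time → 12:25 AM UTC (Jul 27).
Tehran is UTC+3:30, so local arrival = 12:25 AM + 3:30 = 3:55 AM on Jul 27.
Layover = 10:20 AM − 3:55 AM = 6 hours 25 minutes.

6 hours 25 minutes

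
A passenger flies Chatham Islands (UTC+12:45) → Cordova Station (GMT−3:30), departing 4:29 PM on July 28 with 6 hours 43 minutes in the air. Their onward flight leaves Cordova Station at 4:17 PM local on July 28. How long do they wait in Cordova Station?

Convert departure to UTC: 4:29 PM − 12:45 = 3:44 AM UTC on Jul 28.
Add 6 hours and 43 minutes flight time → 10:27 AM UTC.
Cordova Station is UTC−3:30, so local arrival = 10:27 AM − 3:30 = 6:57 AM on Jul 28.
Layover = 4:17 PM − 6:57 AM = 9 hours 20 minutes.

9 hours 20 minutes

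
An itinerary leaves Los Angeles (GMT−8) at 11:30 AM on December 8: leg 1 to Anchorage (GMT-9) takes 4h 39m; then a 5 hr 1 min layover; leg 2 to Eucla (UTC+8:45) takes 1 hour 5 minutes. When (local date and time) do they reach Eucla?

3:00 PM on December 9

Convert departure to UTC: 11:30 AM + 8:00 = 7:30 PM UTC on Dec 8.
Add 4 hours 39 minutes leg 1 → 12:09 AM UTC (Dec 9).
Add 5 hours and 1 minute layover in Anchorage → 5:10 AM UTC.
Add 1 hour 5 minutes leg 2 → 6:15 AM UTC.
Eucla is UTC+8:45, so local arrival = 6:15 AM + 8:45 = 3:00 PM on Dec 9.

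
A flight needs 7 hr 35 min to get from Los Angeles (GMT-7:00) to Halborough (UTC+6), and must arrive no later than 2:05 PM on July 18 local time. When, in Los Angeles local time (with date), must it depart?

5:30 PM on July 17

Target arrival in UTC: 2:05 PM − 6:00 = 8:05 AM on Jul 18.
Subtract 7 hours 35 minutes → departure 12:30 AM UTC on Jul 18.
Los Angeles is UTC−7:00: 12:30 AM − 7:00 = 5:30 PM on Jul 17.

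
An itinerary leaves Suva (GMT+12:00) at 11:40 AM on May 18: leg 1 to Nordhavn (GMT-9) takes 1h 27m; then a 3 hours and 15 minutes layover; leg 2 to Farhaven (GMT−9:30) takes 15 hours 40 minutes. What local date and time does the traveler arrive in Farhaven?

10:32 AM on May 18

Convert departure to UTC: 11:40 AM − 12:00 = 11:40 PM UTC on May 17.
Add 1 hour and 27 minutes leg 1 → 1:07 AM UTC (May 18).
Add 3 hours 15 minutes layover in Nordhavn → 4:22 AM UTC.
Add 15 hours 40 minutes leg 2 → 8:02 PM UTC.
Farhaven is UTC−9:30, so local arrival = 8:02 PM − 9:30 = 10:32 AM on May 18.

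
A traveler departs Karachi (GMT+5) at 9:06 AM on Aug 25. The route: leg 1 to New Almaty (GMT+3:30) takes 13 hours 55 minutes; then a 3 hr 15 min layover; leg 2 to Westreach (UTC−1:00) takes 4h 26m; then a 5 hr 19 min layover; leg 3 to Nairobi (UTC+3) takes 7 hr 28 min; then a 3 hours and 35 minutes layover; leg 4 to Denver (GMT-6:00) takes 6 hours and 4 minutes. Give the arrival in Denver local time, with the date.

6:08 PM on August 26

Convert departure to UTC: 9:06 AM − 5:00 = 4:06 AM UTC on Aug 25.
Add 13 hours and 55 minutes leg 1 → 6:01 PM UTC.
Add 3 hours and 15 minutes layover in New Almaty → 9:16 PM UTC.
Add 4 hours and 26 minutes leg 2 → 1:42 AM UTC (Aug 26).
Add 5 hours and 19 minutes layover in Westreach → 7:01 AM UTC.
Add 7 hours and 28 minutes leg 3 → 2:29 PM UTC.
Add 3 hours 35 minutes layover in Nairobi → 6:04 PM UTC.
Add 6 hours 4 minutes leg 4 → 12:08 AM UTC (Aug 27).
Denver is UTC−6:00, so local arrival = 12:08 AM − 6:00 = 6:08 PM on Aug 26.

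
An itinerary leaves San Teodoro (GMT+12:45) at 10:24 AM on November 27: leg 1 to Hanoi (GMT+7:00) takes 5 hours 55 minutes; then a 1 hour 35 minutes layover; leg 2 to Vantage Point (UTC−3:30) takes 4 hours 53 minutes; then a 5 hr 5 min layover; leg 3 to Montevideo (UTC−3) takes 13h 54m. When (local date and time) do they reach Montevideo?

2:01 AM on Nov 28

Convert departure to UTC: 10:24 AM − 12:45 = 9:39 PM UTC on Nov 26.
Add 5 hours and 55 minutes leg 1 → 3:34 AM UTC (Nov 27).
Add 1 hour 35 minutes layover in Hanoi → 5:09 AM UTC.
Add 4 hours and 53 minutes leg 2 → 10:02 AM UTC.
Add 5 hours 5 minutes layover in Vantage Point → 3:07 PM UTC.
Add 13 hours and 54 minutes leg 3 → 5:01 AM UTC (Nov 28).
Montevideo is UTC−3:00, so local arrival = 5:01 AM − 3:00 = 2:01 AM on Nov 28.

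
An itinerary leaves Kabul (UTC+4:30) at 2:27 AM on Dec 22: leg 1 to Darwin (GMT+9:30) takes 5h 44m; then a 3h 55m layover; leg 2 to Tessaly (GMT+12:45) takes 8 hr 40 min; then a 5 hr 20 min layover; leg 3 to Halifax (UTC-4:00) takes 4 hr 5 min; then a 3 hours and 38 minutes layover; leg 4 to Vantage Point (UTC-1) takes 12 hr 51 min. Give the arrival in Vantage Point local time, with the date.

5:10 PM on December 23

Convert departure to UTC: 2:27 AM − 4:30 = 9:57 PM UTC on Dec 21.
Add 5 hours 44 minutes leg 1 → 3:41 AM UTC (Dec 22).
Add 3 hours 55 minutes layover in Darwin → 7:36 AM UTC.
Add 8 hours 40 minutes leg 2 → 4:16 PM UTC.
Add 5 hours and 20 minutes layover in Tessaly → 9:36 PM UTC.
Add 4 hours and 5 minutes leg 3 → 1:41 AM UTC (Dec 23).
Add 3 hours 38 minutes layover in Halifax → 5:19 AM UTC.
Add 12 hours and 51 minutes leg 4 → 6:10 PM UTC.
Vantage Point is UTC−1:00, so local arrival = 6:10 PM − 1:00 = 5:10 PM on Dec 23.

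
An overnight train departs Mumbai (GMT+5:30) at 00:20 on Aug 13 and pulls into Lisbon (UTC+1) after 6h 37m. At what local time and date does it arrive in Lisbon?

02:27 on August 13

Convert departure to UTC: 00:20 − 5:30 = 18:50 UTC on Aug 12.
Add 6 hours and 37 minutes travel time → 01:27 UTC (Aug 13).
Lisbon is UTC+1:00, so local arrival = 01:27 + 1:00 = 02:27 on Aug 13.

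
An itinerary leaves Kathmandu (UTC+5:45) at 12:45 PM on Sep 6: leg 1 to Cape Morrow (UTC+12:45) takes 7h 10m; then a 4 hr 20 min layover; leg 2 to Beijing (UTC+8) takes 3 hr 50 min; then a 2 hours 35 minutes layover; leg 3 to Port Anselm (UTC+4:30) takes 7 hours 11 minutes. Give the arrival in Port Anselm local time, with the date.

12:36 PM on September 7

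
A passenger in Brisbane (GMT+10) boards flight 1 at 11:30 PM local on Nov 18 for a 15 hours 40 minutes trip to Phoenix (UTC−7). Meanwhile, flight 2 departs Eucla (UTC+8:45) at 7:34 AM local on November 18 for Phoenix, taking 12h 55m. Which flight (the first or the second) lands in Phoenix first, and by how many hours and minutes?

Flight 1 in UTC: 11:30 PM − 10:00 = 1:30 PM on Nov 18.
+15 hours and 40 minutes → arrive 5:10 AM UTC on Nov 19.
Flight 2 in UTC: 7:34 AM − 8:45 = 10:49 PM on Nov 17.
+12 hours 55 minutes → arrive 11:44 AM UTC on Nov 18.
Flight 2 lands earlier by 17 hours 26 minutes.

the second, by 17 hours 26 minutes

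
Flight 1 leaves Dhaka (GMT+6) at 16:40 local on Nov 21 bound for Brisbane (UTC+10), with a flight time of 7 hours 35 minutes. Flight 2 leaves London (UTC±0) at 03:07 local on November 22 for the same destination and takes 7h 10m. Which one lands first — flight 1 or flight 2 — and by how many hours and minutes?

the first, by 16 hours 2 minutes

Flight 1 in UTC: 16:40 − 6:00 = 10:40 on Nov 21.
+7 hours 35 minutes → arrive 18:15 UTC on Nov 21.
Flight 2 departs at 03:07 UTC (Nov 22).
+7 hours 10 minutes → arrive 10:17 UTC on Nov 22.
Flight 1 lands earlier by 16 hours 2 minutes.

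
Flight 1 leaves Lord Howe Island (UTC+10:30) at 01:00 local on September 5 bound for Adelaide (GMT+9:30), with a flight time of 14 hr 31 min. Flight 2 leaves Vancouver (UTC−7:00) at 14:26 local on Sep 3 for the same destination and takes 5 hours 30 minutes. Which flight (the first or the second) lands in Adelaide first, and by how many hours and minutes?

the second, by 26 hours 5 minutes

Flight 1 in UTC: 01:00 − 10:30 = 14:30 on Sep 4.
+14 hours 31 minutes → arrive 05:01 UTC on Sep 5.
Flight 2 in UTC: 14:26 + 7:00 = 21:26 on Sep 3.
+5 hours and 30 minutes → arrive 02:56 UTC on Sep 4.
Flight 2 lands earlier by 26 hours 5 minutes.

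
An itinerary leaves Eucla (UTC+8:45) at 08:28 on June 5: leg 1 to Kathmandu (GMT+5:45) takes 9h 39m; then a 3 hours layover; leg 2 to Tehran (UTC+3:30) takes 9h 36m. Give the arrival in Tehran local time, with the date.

Convert departure to UTC: 08:28 − 8:45 = 23:43 UTC on Jun 4.
Add 9 hours 39 minutes leg 1 → 09:22 UTC (Jun 5).
Add 3 hours layover in Kathmandu → 12:22 UTC.
Add 9 hours and 36 minutes leg 2 → 21:58 UTC.
Tehran is UTC+3:30, so local arrival = 21:58 + 3:30 = 01:28 on Jun 6.

01:28 on Jun 6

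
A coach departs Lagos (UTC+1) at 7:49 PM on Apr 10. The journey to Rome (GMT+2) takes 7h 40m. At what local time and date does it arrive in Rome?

4:29 AM on April 11

Convert departure to UTC: 7:49 PM − 1:00 = 6:49 PM UTC on Apr 10.
Add 7 hours and 40 minutes travel time → 2:29 AM UTC (Apr 11).
Rome is UTC+2:00, so local arrival = 2:29 AM + 2:00 = 4:29 AM on Apr 11.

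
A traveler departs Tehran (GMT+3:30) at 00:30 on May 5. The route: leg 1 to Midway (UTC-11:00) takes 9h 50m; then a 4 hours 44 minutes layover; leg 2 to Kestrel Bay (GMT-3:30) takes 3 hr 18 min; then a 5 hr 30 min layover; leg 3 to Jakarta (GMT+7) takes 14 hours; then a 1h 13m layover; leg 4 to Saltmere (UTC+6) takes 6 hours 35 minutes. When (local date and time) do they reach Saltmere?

00:10 on May 7

Convert departure to UTC: 00:30 − 3:30 = 21:00 UTC on May 4.
Add 9 hours and 50 minutes leg 1 → 06:50 UTC (May 5).
Add 4 hours and 44 minutes layover in Midway → 11:34 UTC.
Add 3 hours 18 minutes leg 2 → 14:52 UTC.
Add 5 hours 30 minutes layover in Kestrel Bay → 20:22 UTC.
Add 14 hours leg 3 → 10:22 UTC (May 6).
Add 1 hour 13 minutes layover in Jakarta → 11:35 UTC.
Add 6 hours 35 minutes leg 4 → 18:10 UTC.
Saltmere is UTC+6:00, so local arrival = 18:10 + 6:00 = 00:10 on May 7.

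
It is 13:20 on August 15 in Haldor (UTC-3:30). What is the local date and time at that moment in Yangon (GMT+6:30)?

23:20 on August 15

In UTC: 13:20 + 3:30 = 16:50 on Aug 15.
Yangon is UTC+6:30: 16:50 + 6:30 = 23:20 on Aug 15.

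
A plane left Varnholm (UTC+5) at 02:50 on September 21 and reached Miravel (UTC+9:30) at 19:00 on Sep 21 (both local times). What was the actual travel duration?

11 hours 40 minutes

Departure in UTC: 02:50 − 5:00 = 21:50 on Sep 20.
Arrival in UTC: 19:00 − 9:30 = 09:30 on Sep 21.
Elapsed = 09:30 − 21:50 (+1 day) = 11 hours 40 minutes.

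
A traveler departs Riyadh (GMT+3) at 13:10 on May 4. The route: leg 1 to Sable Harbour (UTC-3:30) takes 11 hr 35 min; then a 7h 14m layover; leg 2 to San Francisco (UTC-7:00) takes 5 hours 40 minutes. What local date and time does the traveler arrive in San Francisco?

03:39 on May 5

Convert departure to UTC: 13:10 − 3:00 = 10:10 UTC on May 4.
Add 11 hours 35 minutes leg 1 → 21:45 UTC.
Add 7 hours and 14 minutes layover in Sable Harbour → 04:59 UTC (May 5).
Add 5 hours and 40 minutes leg 2 → 10:39 UTC.
San Francisco is UTC−7:00, so local arrival = 10:39 − 7:00 = 03:39 on May 5.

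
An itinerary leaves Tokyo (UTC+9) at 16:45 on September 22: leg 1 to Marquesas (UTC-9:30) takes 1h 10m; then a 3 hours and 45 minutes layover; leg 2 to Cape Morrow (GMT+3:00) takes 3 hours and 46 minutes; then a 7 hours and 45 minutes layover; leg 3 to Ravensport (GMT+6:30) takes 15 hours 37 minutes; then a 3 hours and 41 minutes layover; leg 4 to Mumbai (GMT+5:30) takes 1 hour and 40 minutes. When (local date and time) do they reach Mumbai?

02:39 on Sep 24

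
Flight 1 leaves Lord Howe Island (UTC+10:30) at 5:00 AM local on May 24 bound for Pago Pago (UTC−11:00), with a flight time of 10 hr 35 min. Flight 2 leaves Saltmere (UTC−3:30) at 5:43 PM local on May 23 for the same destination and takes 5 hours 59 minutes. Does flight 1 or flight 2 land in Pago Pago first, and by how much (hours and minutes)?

Flight 1 in UTC: 5:00 AM − 10:30 = 6:30 PM on May 23.
+10 hours 35 minutes → arrive 5:05 AM UTC on May 24.
Flight 2 in UTC: 5:43 PM + 3:30 = 9:13 PM on May 23.
+5 hours 59 minutes → arrive 3:12 AM UTC on May 24.
Flight 2 lands earlier by 1 hour 53 minutes.

the second, by 1 hour 53 minutes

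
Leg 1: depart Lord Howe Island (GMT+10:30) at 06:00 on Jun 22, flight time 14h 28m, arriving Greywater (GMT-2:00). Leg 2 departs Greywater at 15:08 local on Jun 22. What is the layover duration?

Convert departure to UTC: 06:00 − 10:30 = 19:30 UTC on Jun 21.
Add 14 hours 28 minutes flight time → 09:58 UTC (Jun 22).
Greywater is UTC−2:00, so local arrival = 09:58 − 2:00 = 07:58 on Jun 22.
Layover = 15:08 − 07:58 = 7 hours 10 minutes.

7 hours 10 minutes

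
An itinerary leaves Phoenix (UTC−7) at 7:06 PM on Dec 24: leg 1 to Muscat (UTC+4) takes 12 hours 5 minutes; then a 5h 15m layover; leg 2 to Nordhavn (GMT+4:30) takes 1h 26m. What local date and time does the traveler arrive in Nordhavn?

Convert departure to UTC: 7:06 PM + 7:00 = 2:06 AM UTC on Dec 25.
Add 12 hours 5 minutes leg 1 → 2:11 PM UTC.
Add 5 hours 15 minutes layover in Muscat → 7:26 PM UTC.
Add 1 hour 26 minutes leg 2 → 8:52 PM UTC.
Nordhavn is UTC+4:30, so local arrival = 8:52 PM + 4:30 = 1:22 AM on Dec 26.

1:22 AM on December 26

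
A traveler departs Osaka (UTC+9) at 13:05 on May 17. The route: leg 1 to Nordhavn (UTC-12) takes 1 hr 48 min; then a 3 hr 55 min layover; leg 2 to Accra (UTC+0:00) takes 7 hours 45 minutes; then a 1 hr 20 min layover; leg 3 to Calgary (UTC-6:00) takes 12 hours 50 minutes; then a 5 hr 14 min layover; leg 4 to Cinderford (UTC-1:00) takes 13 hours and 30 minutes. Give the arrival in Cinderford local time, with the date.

Convert departure to UTC: 13:05 − 9:00 = 04:05 UTC on May 17.
Add 1 hour 48 minutes leg 1 → 05:53 UTC.
Add 3 hours and 55 minutes layover in Nordhavn → 09:48 UTC.
Add 7 hours 45 minutes leg 2 → 17:33 UTC.
Add 1 hour 20 minutes layover in Accra → 18:53 UTC.
Add 12 hours 50 minutes leg 3 → 07:43 UTC (May 18).
Add 5 hours and 14 minutes layover in Calgary → 12:57 UTC.
Add 13 hours and 30 minutes leg 4 → 02:27 UTC (May 19).
Cinderford is UTC−1:00, so local arrival = 02:27 − 1:00 = 01:27 on May 19.

01:27 on May 19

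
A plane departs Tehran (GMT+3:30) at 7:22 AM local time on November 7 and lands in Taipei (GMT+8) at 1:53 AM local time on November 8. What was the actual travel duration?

14 hours 1 minute

Departure in UTC: 7:22 AM − 3:30 = 3:52 AM on Nov 7.
Arrival in UTC: 1:53 AM − 8:00 = 5:53 PM on Nov 7.
Elapsed = 5:53 PM − 3:52 AM = 14 hours 1 minute.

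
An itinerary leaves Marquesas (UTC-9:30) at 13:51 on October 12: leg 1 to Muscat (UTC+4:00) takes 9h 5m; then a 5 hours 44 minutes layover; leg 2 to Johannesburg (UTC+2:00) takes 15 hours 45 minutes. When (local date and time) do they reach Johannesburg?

07:55 on October 14

Convert departure to UTC: 13:51 + 9:30 = 23:21 UTC on Oct 12.
Add 9 hours 5 minutes leg 1 → 08:26 UTC (Oct 13).
Add 5 hours 44 minutes layover in Muscat → 14:10 UTC.
Add 15 hours 45 minutes leg 2 → 05:55 UTC (Oct 14).
Johannesburg is UTC+2:00, so local arrival = 05:55 + 2:00 = 07:55 on Oct 14.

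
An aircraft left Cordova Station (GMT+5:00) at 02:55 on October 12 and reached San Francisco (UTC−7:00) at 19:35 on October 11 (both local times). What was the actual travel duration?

Departure in UTC: 02:55 − 5:00 = 21:55 on Oct 11.
Arrival in UTC: 19:35 + 7:00 = 02:35 on Oct 12.
Elapsed = 02:35 − 21:55 (+1 day) = 4 hours 40 minutes.

4 hours 40 minutes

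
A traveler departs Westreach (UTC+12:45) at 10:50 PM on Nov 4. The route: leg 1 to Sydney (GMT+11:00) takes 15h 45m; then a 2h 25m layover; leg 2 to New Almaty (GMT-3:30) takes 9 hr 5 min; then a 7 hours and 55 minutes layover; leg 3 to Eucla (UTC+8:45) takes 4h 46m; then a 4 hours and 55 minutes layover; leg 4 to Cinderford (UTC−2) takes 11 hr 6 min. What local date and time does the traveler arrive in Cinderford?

4:02 PM on November 6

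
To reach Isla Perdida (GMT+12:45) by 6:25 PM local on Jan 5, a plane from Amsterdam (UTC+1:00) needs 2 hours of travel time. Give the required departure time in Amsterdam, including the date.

4:40 AM on January 5

Target arrival in UTC: 6:25 PM − 12:45 = 5:40 AM on Jan 5.
Subtract 2 hours → departure 3:40 AM UTC on Jan 5.
Amsterdam is UTC+1:00: 3:40 AM + 1:00 = 4:40 AM on Jan 5.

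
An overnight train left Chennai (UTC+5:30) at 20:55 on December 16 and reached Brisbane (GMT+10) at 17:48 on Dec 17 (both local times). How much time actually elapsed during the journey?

16 hours 23 minutes

Departure in UTC: 20:55 − 5:30 = 15:25 on Dec 16.
Arrival in UTC: 17:48 − 10:00 = 07:48 on Dec 17.
Elapsed = 07:48 − 15:25 (+1 day) = 16 hours 23 minutes.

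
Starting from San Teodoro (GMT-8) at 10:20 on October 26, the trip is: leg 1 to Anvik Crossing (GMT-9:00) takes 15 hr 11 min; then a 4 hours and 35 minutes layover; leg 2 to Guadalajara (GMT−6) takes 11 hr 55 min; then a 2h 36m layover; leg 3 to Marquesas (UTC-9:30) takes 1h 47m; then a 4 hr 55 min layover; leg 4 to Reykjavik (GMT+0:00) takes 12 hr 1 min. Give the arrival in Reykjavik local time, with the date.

Convert departure to UTC: 10:20 + 8:00 = 18:20 UTC on Oct 26.
Add 15 hours and 11 minutes leg 1 → 09:31 UTC (Oct 27).
Add 4 hours and 35 minutes layover in Anvik Crossing → 14:06 UTC.
Add 11 hours and 55 minutes leg 2 → 02:01 UTC (Oct 28).
Add 2 hours 36 minutes layover in Guadalajara → 04:37 UTC.
Add 1 hour and 47 minutes leg 3 → 06:24 UTC.
Add 4 hours and 55 minutes layover in Marquesas → 11:19 UTC.
Add 12 hours 1 minute leg 4 → 23:20 UTC.
Reykjavik is UTC+0, so local arrival is the same: 23:20 on Oct 28.

23:20 on October 28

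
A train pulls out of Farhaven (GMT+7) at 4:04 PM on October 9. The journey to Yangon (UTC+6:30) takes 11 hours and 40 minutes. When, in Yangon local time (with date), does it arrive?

Convert departure to UTC: 4:04 PM − 7:00 = 9:04 AM UTC on Oct 9.
Add 11 hours 40 minutes travel time → 8:44 PM UTC.
Yangon is UTC+6:30, so local arrival = 8:44 PM + 6:30 = 3:14 AM on Oct 10.

3:14 AM on Oct 10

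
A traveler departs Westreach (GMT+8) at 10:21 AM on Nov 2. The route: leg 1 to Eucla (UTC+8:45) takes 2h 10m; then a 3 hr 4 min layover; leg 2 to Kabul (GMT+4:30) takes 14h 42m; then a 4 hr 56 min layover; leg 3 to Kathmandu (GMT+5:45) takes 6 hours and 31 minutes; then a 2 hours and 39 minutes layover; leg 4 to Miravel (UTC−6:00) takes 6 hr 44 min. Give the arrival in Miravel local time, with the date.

1:07 PM on November 3

Convert departure to UTC: 10:21 AM − 8:00 = 2:21 AM UTC on Nov 2.
Add 2 hours 10 minutes leg 1 → 4:31 AM UTC.
Add 3 hours and 4 minutes layover in Eucla → 7:35 AM UTC.
Add 14 hours and 42 minutes leg 2 → 10:17 PM UTC.
Add 4 hours 56 minutes layover in Kabul → 3:13 AM UTC (Nov 3).
Add 6 hours 31 minutes leg 3 → 9:44 AM UTC.
Add 2 hours and 39 minutes layover in Kathmandu → 12:23 PM UTC.
Add 6 hours 44 minutes leg 4 → 7:07 PM UTC.
Miravel is UTC−6:00, so local arrival = 7:07 PM − 6:00 = 1:07 PM on Nov 3.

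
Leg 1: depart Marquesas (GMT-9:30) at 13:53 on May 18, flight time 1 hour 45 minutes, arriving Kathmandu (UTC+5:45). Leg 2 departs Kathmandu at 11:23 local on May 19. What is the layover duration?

Convert departure to UTC: 13:53 + 9:30 = 23:23 UTC on May 18.
Add 1 hour and 45 minutes flight time → 01:08 UTC (May 19).
Kathmandu is UTC+5:45, so local arrival = 01:08 + 5:45 = 06:53 on May 19.
Layover = 11:23 − 06:53 = 4 hours 30 minutes.

4 hours 30 minutes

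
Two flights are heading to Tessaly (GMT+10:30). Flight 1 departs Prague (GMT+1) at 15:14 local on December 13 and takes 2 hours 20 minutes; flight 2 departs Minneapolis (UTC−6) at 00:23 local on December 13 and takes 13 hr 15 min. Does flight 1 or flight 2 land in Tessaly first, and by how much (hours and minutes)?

Flight 1 in UTC: 15:14 − 1:00 = 14:14 on Dec 13.
+2 hours and 20 minutes → arrive 16:34 UTC on Dec 13.
Flight 2 in UTC: 00:23 + 6:00 = 06:23 on Dec 13.
+13 hours and 15 minutes → arrive 19:38 UTC on Dec 13.
Flight 1 lands earlier by 3 hours 4 minutes.

the first, by 3 hours 4 minutes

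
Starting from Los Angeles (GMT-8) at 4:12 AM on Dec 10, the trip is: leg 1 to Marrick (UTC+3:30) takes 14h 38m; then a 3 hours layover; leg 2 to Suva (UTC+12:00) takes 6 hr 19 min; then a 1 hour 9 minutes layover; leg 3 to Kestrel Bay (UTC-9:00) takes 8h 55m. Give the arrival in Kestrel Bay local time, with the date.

1:13 PM on December 11

Convert departure to UTC: 4:12 AM + 8:00 = 12:12 PM UTC on Dec 10.
Add 14 hours and 38 minutes leg 1 → 2:50 AM UTC (Dec 11).
Add 3 hours layover in Marrick → 5:50 AM UTC.
Add 6 hours 19 minutes leg 2 → 12:09 PM UTC.
Add 1 hour and 9 minutes layover in Suva → 1:18 PM UTC.
Add 8 hours 55 minutes leg 3 → 10:13 PM UTC.
Kestrel Bay is UTC−9:00, so local arrival = 10:13 PM − 9:00 = 1:13 PM on Dec 11.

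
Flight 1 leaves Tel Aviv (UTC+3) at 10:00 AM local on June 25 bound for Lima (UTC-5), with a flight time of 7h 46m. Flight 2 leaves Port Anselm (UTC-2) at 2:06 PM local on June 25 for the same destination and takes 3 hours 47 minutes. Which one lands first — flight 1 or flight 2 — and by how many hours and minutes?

the first, by 5 hours 7 minutes

Flight 1 in UTC: 10:00 AM − 3:00 = 7:00 AM on Jun 25.
+7 hours and 46 minutes → arrive 2:46 PM UTC on Jun 25.
Flight 2 in UTC: 2:06 PM + 2:00 = 4:06 PM on Jun 25.
+3 hours and 47 minutes → arrive 7:53 PM UTC on Jun 25.
Flight 1 lands earlier by 5 hours 7 minutes.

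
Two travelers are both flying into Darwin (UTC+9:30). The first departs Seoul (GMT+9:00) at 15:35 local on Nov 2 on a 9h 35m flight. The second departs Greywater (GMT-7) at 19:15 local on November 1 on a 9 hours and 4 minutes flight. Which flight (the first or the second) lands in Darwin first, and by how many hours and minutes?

Flight 1 in UTC: 15:35 − 9:00 = 06:35 on Nov 2.
+9 hours and 35 minutes → arrive 16:10 UTC on Nov 2.
Flight 2 in UTC: 19:15 + 7:00 = 02:15 on Nov 2.
+9 hours and 4 minutes → arrive 11:19 UTC on Nov 2.
Flight 2 lands earlier by 4 hours 51 minutes.

the second, by 4 hours 51 minutes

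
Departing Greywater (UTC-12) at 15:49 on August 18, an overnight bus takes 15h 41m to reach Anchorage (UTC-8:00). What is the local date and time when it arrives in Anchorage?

11:30 on Aug 19

Convert departure to UTC: 15:49 + 12:00 = 03:49 UTC on Aug 19.
Add 15 hours and 41 minutes travel time → 19:30 UTC.
Anchorage is UTC−8:00, so local arrival = 19:30 − 8:00 = 11:30 on Aug 19.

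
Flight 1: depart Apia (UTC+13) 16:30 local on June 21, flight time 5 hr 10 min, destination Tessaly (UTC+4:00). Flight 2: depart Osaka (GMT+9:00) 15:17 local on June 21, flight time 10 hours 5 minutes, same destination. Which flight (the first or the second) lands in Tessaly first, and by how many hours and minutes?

Flight 1 in UTC: 16:30 − 13:00 = 03:30 on Jun 21.
+5 hours 10 minutes → arrive 08:40 UTC on Jun 21.
Flight 2 in UTC: 15:17 − 9:00 = 06:17 on Jun 21.
+10 hours and 5 minutes → arrive 16:22 UTC on Jun 21.
Flight 1 lands earlier by 7 hours 42 minutes.

the first, by 7 hours 42 minutes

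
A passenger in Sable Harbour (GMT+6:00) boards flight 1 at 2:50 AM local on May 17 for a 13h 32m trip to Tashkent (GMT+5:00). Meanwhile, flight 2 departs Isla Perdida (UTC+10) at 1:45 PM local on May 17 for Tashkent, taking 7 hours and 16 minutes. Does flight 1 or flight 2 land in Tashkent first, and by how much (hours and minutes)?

the first, by 39 minutes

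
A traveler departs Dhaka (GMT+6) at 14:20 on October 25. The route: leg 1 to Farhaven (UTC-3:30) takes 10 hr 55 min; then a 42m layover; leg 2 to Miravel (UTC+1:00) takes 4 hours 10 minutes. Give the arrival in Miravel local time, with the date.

Convert departure to UTC: 14:20 − 6:00 = 08:20 UTC on Oct 25.
Add 10 hours and 55 minutes leg 1 → 19:15 UTC.
Add 42 minutes layover in Farhaven → 19:57 UTC.
Add 4 hours and 10 minutes leg 2 → 00:07 UTC (Oct 26).
Miravel is UTC+1:00, so local arrival = 00:07 + 1:00 = 01:07 on Oct 26.

01:07 on Oct 26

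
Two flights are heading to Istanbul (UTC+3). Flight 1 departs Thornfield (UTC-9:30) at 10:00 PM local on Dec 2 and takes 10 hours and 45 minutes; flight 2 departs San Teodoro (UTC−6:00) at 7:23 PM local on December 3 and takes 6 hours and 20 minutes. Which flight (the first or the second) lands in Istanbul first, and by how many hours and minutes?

the first, by 13 hours 28 minutes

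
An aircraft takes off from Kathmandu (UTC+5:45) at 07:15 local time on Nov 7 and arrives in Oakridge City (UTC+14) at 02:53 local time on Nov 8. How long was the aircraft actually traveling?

Departure in UTC: 07:15 − 5:45 = 01:30 on Nov 7.
Arrival in UTC: 02:53 − 14:00 = 12:53 on Nov 7.
Elapsed = 12:53 − 01:30 = 11 hours 23 minutes.

11 hours 23 minutes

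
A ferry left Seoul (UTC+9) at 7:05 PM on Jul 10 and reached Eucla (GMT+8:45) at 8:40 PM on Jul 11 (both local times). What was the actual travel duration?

Departure in UTC: 7:05 PM − 9:00 = 10:05 AM on Jul 10.
Arrival in UTC: 8:40 PM − 8:45 = 11:55 AM on Jul 11.
Elapsed = 11:55 AM − 10:05 AM (+1 day) = 25 hours 50 minutes.

25 hours 50 minutes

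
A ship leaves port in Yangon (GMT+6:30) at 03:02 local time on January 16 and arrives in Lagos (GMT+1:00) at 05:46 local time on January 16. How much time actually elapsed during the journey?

Departure in UTC: 03:02 − 6:30 = 20:32 on Jan 15.
Arrival in UTC: 05:46 − 1:00 = 04:46 on Jan 16.
Elapsed = 04:46 − 20:32 (+1 day) = 8 hours 14 minutes.

8 hours 14 minutes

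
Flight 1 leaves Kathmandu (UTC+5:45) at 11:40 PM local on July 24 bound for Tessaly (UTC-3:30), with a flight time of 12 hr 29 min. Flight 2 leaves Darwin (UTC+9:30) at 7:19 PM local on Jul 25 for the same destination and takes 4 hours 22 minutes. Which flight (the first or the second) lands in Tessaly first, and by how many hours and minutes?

the first, by 7 hours 47 minutes

Flight 1 in UTC: 11:40 PM − 5:45 = 5:55 PM on Jul 24.
+12 hours and 29 minutes → arrive 6:24 AM UTC on Jul 25.
Flight 2 in UTC: 7:19 PM − 9:30 = 9:49 AM on Jul 25.
+4 hours 22 minutes → arrive 2:11 PM UTC on Jul 25.
Flight 1 lands earlier by 7 hours 47 minutes.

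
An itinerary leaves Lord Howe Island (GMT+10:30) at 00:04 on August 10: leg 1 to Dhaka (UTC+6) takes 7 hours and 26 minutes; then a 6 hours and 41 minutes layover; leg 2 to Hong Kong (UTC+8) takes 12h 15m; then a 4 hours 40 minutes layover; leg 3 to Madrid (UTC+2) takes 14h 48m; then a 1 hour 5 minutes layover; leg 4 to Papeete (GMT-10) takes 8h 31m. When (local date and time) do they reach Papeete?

Convert departure to UTC: 00:04 − 10:30 = 13:34 UTC on Aug 9.
Add 7 hours and 26 minutes leg 1 → 21:00 UTC.
Add 6 hours 41 minutes layover in Dhaka → 03:41 UTC (Aug 10).
Add 12 hours 15 minutes leg 2 → 15:56 UTC.
Add 4 hours 40 minutes layover in Hong Kong → 20:36 UTC.
Add 14 hours 48 minutes leg 3 → 11:24 UTC (Aug 11).
Add 1 hour 5 minutes layover in Madrid → 12:29 UTC.
Add 8 hours and 31 minutes leg 4 → 21:00 UTC.
Papeete is UTC−10:00, so local arrival = 21:00 − 10:00 = 11:00 on Aug 11.

11:00 on August 11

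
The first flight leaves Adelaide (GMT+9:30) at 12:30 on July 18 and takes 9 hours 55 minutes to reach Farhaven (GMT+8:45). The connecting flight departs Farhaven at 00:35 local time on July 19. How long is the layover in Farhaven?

Convert departure to UTC: 12:30 − 9:30 = 03:00 UTC on Jul 18.
Add 9 hours 55 minutes flight time → 12:55 UTC.
Farhaven is UTC+8:45, so local arrival = 12:55 + 8:45 = 21:40 on Jul 18.
Layover = 00:35 − 21:40 (+1 day) = 2 hours 55 minutes.

2 hours 55 minutes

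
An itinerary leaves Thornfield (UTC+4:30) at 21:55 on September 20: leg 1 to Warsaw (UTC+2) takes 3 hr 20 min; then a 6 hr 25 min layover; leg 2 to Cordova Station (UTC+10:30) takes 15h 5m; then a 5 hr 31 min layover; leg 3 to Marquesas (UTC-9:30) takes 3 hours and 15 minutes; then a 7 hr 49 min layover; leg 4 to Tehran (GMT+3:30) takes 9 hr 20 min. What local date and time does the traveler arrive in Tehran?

Convert departure to UTC: 21:55 − 4:30 = 17:25 UTC on Sep 20.
Add 3 hours 20 minutes leg 1 → 20:45 UTC.
Add 6 hours and 25 minutes layover in Warsaw → 03:10 UTC (Sep 21).
Add 15 hours 5 minutes leg 2 → 18:15 UTC.
Add 5 hours and 31 minutes layover in Cordova Station → 23:46 UTC.
Add 3 hours and 15 minutes leg 3 → 03:01 UTC (Sep 22).
Add 7 hours 49 minutes layover in Marquesas → 10:50 UTC.
Add 9 hours and 20 minutes leg 4 → 20:10 UTC.
Tehran is UTC+3:30, so local arrival = 20:10 + 3:30 = 23:40 on Sep 22.

23:40 on Sep 22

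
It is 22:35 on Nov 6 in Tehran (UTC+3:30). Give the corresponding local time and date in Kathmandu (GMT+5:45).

00:50 on November 7

Kathmandu is 2:15 ahead of Tehran.
Shift by the zone difference: 22:35 + 2:15 = 00:50 on Nov 7 in Kathmandu.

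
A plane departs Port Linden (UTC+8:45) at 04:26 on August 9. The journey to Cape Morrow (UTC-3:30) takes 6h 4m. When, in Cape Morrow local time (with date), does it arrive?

22:15 on Aug 8

Convert departure to UTC: 04:26 − 8:45 = 19:41 UTC on Aug 8.
Add 6 hours and 4 minutes travel time → 01:45 UTC (Aug 9).
Cape Morrow is UTC−3:30, so local arrival = 01:45 − 3:30 = 22:15 on Aug 8.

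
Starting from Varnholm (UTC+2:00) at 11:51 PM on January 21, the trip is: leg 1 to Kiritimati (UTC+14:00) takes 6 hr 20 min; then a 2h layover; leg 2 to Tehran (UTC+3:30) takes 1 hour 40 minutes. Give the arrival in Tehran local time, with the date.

11:21 AM on January 22

Convert departure to UTC: 11:51 PM − 2:00 = 9:51 PM UTC on Jan 21.
Add 6 hours and 20 minutes leg 1 → 4:11 AM UTC (Jan 22).
Add 2 hours layover in Kiritimati → 6:11 AM UTC.
Add 1 hour and 40 minutes leg 2 → 7:51 AM UTC.
Tehran is UTC+3:30, so local arrival = 7:51 AM + 3:30 = 11:21 AM on Jan 22.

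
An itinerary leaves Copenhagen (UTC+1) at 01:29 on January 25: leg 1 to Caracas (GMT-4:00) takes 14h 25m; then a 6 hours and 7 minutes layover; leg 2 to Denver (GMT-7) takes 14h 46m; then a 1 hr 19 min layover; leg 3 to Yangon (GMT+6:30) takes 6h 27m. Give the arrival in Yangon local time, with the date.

02:03 on January 27

Convert departure to UTC: 01:29 − 1:00 = 00:29 UTC on Jan 25.
Add 14 hours 25 minutes leg 1 → 14:54 UTC.
Add 6 hours and 7 minutes layover in Caracas → 21:01 UTC.
Add 14 hours and 46 minutes leg 2 → 11:47 UTC (Jan 26).
Add 1 hour 19 minutes layover in Denver → 13:06 UTC.
Add 6 hours and 27 minutes leg 3 → 19:33 UTC.
Yangon is UTC+6:30, so local arrival = 19:33 + 6:30 = 02:03 on Jan 27.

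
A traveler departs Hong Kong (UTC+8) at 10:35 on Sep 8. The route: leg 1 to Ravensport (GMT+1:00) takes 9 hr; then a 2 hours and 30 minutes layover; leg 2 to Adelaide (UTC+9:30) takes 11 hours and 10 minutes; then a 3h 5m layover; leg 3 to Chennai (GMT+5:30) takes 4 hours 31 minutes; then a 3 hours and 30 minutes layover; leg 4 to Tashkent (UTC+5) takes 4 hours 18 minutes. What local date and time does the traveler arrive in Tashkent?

21:39 on Sep 9

Convert departure to UTC: 10:35 − 8:00 = 02:35 UTC on Sep 8.
Add 9 hours leg 1 → 11:35 UTC.
Add 2 hours 30 minutes layover in Ravensport → 14:05 UTC.
Add 11 hours and 10 minutes leg 2 → 01:15 UTC (Sep 9).
Add 3 hours and 5 minutes layover in Adelaide → 04:20 UTC.
Add 4 hours 31 minutes leg 3 → 08:51 UTC.
Add 3 hours 30 minutes layover in Chennai → 12:21 UTC.
Add 4 hours and 18 minutes leg 4 → 16:39 UTC.
Tashkent is UTC+5:00, so local arrival = 16:39 + 5:00 = 21:39 on Sep 9.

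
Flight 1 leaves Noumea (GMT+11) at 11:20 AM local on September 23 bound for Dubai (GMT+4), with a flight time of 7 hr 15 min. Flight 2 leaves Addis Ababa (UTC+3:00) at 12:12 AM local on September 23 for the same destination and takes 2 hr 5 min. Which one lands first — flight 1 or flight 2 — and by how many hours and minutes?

the second, by 8 hours 18 minutes

Flight 1 in UTC: 11:20 AM − 11:00 = 12:20 AM on Sep 23.
+7 hours 15 minutes → arrive 7:35 AM UTC on Sep 23.
Flight 2 in UTC: 12:12 AM − 3:00 = 9:12 PM on Sep 22.
+2 hours and 5 minutes → arrive 11:17 PM UTC on Sep 22.
Flight 2 lands earlier by 8 hours 18 minutes.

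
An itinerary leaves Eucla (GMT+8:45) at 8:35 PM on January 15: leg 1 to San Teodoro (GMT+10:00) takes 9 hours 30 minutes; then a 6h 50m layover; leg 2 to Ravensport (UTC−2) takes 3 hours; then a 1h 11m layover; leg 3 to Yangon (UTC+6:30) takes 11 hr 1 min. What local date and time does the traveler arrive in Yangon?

Convert departure to UTC: 8:35 PM − 8:45 = 11:50 AM UTC on Jan 15.
Add 9 hours 30 minutes leg 1 → 9:20 PM UTC.
Add 6 hours and 50 minutes layover in San Teodoro → 4:10 AM UTC (Jan 16).
Add 3 hours leg 2 → 7:10 AM UTC.
Add 1 hour and 11 minutes layover in Ravensport → 8:21 AM UTC.
Add 11 hours and 1 minute leg 3 → 7:22 PM UTC.
Yangon is UTC+6:30, so local arrival = 7:22 PM + 6:30 = 1:52 AM on Jan 17.

1:52 AM on January 17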